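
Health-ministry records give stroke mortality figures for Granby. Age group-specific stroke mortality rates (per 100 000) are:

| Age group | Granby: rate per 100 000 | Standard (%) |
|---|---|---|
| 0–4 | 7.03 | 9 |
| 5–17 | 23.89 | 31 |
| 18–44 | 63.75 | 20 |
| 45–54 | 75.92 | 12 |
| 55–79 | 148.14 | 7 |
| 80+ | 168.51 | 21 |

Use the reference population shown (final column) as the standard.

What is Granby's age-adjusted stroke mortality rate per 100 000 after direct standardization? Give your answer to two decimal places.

Standard weights: 0.09, 0.31, 0.20, 0.12, 0.07, 0.21.
Standardized rate: 0.0900×7.03 + 0.3100×23.89 + 0.2000×63.75 + 0.1200×75.92 + 0.0700×148.14 + 0.2100×168.51 = 75.6559 per 100 000.

75.66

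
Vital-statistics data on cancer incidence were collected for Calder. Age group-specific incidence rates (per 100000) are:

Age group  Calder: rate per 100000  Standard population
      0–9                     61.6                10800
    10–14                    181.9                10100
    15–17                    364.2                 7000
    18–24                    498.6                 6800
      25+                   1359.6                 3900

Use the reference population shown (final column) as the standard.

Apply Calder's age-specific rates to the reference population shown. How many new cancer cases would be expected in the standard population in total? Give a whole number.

137

Expected new cancer cases = Σ (standard pop × age-specific rate ÷ 100000)
= 10800×61.6/100000 + 10100×181.9/100000 + 7000×364.2/100000 + 6800×498.6/100000 + 3900×1359.6/100000
= 6.65 + 18.37 + 25.49 + 33.90 + 53.02 = 137.45.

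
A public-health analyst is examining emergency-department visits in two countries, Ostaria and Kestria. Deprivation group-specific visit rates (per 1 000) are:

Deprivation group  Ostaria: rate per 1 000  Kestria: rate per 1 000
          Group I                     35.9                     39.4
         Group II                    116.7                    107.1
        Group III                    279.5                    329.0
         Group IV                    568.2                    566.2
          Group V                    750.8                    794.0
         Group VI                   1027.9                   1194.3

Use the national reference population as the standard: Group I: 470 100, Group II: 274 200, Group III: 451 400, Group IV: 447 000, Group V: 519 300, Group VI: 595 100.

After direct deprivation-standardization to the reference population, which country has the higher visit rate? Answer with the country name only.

Standard total = 2 757 100; weights = 0.1705, 0.0995, 0.1637, 0.1621, 0.1884, 0.2158.
Ostaria: 0.1705×35.9 + 0.0995×116.7 + 0.1637×279.5 + 0.1621×568.2 + 0.1884×750.8 + 0.2158×1027.9 = 518.8862 per 1 000.
Kestria: 0.1705×39.4 + 0.0995×107.1 + 0.1637×329.0 + 0.1621×566.2 + 0.1884×794.0 + 0.2158×1194.3 = 570.3612 per 1 000.

Kestria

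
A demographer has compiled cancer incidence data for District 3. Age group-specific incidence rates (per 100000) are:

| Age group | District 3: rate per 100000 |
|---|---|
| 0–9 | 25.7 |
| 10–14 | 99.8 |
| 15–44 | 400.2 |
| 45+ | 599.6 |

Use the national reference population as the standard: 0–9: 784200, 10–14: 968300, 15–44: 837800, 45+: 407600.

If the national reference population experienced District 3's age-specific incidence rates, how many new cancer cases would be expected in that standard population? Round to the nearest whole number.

Expected new cancer cases = Σ (standard pop × age-specific rate ÷ 100000)
= 784200×25.7/100000 + 968300×99.8/100000 + 837800×400.2/100000 + 407600×599.6/100000
= 201.54 + 966.36 + 3352.88 + 2443.97 = 6964.75.

6965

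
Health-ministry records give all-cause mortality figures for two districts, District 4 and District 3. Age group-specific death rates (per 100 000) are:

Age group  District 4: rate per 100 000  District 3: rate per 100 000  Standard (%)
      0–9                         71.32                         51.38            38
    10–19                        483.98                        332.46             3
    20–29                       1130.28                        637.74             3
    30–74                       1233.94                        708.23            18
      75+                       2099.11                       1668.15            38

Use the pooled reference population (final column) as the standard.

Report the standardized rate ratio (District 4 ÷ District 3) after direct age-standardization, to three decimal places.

1.352

Standard weights: 0.38, 0.03, 0.03, 0.18, 0.38.
District 4: 0.3800×71.32 + 0.0300×483.98 + 0.0300×1130.28 + 0.1800×1233.94 + 0.3800×2099.11 = 1095.3004 per 100 000.
District 3: 0.3800×51.38 + 0.0300×332.46 + 0.0300×637.74 + 0.1800×708.23 + 0.3800×1668.15 = 810.0088 per 100 000.
Ratio = 1095.3004 ÷ 810.0088 = 1.35221.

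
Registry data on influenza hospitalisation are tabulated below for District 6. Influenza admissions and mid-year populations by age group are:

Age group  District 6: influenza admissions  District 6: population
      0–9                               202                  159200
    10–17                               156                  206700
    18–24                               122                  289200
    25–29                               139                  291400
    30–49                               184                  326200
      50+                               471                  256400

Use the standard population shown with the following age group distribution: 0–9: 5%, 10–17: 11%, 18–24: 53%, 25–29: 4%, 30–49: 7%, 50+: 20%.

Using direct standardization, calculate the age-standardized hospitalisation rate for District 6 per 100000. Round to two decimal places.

Age-specific rates per 100000 for District 6: 126.88, 75.47, 42.19, 47.70, 56.41, 183.70.
Standard weights: 0.05, 0.11, 0.53, 0.04, 0.07, 0.20.
Standardized rate: 0.0500×126.88 + 0.1100×75.47 + 0.5300×42.19 + 0.0400×47.70 + 0.0700×56.41 + 0.2000×183.70 = 79.6003 per 100000.

79.60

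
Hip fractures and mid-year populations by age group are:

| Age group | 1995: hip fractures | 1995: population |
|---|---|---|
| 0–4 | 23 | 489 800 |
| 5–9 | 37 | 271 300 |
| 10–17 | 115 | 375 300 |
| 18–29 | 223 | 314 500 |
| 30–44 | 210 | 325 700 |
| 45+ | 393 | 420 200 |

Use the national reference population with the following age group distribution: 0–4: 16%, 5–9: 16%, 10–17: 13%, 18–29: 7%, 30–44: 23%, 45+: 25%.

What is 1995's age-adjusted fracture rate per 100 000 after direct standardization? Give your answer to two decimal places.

50.09

Age-specific rates per 100 000 for 1995: 4.70, 13.64, 30.64, 70.91, 64.48, 93.53.
Standard weights: 0.16, 0.16, 0.13, 0.07, 0.23, 0.25.
Standardized rate: 0.1600×4.70 + 0.1600×13.64 + 0.1300×30.64 + 0.0700×70.91 + 0.2300×64.48 + 0.2500×93.53 = 50.0916 per 100 000.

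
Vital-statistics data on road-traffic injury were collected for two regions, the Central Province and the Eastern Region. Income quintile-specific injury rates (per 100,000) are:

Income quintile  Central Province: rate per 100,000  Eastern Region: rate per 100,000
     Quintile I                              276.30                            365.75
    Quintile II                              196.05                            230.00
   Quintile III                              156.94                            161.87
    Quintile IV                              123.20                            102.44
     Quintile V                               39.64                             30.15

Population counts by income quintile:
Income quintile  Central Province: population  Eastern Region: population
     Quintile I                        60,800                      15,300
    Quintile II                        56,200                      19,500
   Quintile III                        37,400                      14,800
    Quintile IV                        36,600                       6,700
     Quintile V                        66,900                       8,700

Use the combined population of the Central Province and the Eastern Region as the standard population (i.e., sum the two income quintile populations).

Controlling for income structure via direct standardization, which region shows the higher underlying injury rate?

Combined standard total = 322,900; weights = 0.2357, 0.2344, 0.1617, 0.1341, 0.2341.
The Central Province: 0.2357×276.30 + 0.2344×196.05 + 0.1617×156.94 + 0.1341×123.20 + 0.2341×39.64 = 162.2516 per 100,000.
The Eastern Region: 0.2357×365.75 + 0.2344×230.00 + 0.1617×161.87 + 0.1341×102.44 + 0.2341×30.15 = 187.0832 per 100,000.

Eastern Region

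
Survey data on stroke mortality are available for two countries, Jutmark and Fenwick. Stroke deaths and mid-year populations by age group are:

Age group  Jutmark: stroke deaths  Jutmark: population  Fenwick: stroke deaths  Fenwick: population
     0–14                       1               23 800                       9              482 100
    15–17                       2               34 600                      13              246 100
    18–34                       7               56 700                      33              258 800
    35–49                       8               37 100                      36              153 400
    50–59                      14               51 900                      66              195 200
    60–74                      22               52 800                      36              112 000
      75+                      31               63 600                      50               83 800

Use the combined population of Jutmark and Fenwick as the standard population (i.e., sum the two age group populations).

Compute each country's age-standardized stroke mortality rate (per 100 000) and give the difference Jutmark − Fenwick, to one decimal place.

-0.5

Age-specific rates per 100 000 for Jutmark: 4.20, 5.78, 12.35, 21.56, 26.97, 41.67, 48.74.
For Fenwick: 1.87, 5.28, 12.75, 23.47, 33.81, 32.14, 59.67.
Combined standard total = 1 851 900; weights = 0.2732, 0.1516, 0.1704, 0.1029, 0.1334, 0.0890, 0.0796.
Jutmark: 0.2732×4.20 + 0.1516×5.78 + 0.1704×12.35 + 0.1029×21.56 + 0.1334×26.97 + 0.0890×41.67 + 0.0796×48.74 = 17.5322 per 100 000.
Fenwick: 0.2732×1.87 + 0.1516×5.28 + 0.1704×12.75 + 0.1029×23.47 + 0.1334×33.81 + 0.0890×32.14 + 0.0796×59.67 = 18.0180 per 100 000.
Difference = 17.5322 − 18.0180 = -0.4858.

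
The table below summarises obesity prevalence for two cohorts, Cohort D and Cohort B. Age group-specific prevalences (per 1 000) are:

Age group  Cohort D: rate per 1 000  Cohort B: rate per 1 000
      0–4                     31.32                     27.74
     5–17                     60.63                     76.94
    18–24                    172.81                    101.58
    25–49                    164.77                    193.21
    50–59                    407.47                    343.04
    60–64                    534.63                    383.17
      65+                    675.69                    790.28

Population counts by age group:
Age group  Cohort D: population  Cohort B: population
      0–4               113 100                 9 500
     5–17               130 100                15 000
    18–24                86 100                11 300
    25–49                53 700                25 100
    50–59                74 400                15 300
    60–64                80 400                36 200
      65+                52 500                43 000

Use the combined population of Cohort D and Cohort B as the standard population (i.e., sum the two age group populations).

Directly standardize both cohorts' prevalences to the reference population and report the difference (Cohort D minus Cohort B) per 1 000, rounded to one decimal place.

20.5

Combined standard total = 745 700; weights = 0.1644, 0.1946, 0.1306, 0.1057, 0.1203, 0.1564, 0.1281.
Cohort D: 0.1644×31.32 + 0.1946×60.63 + 0.1306×172.81 + 0.1057×164.77 + 0.1203×407.47 + 0.1564×534.63 + 0.1281×675.69 = 276.0750 per 1 000.
Cohort B: 0.1644×27.74 + 0.1946×76.94 + 0.1306×101.58 + 0.1057×193.21 + 0.1203×343.04 + 0.1564×383.17 + 0.1281×790.28 = 255.6039 per 1 000.
Difference = 276.0750 − 255.6039 = 20.4711.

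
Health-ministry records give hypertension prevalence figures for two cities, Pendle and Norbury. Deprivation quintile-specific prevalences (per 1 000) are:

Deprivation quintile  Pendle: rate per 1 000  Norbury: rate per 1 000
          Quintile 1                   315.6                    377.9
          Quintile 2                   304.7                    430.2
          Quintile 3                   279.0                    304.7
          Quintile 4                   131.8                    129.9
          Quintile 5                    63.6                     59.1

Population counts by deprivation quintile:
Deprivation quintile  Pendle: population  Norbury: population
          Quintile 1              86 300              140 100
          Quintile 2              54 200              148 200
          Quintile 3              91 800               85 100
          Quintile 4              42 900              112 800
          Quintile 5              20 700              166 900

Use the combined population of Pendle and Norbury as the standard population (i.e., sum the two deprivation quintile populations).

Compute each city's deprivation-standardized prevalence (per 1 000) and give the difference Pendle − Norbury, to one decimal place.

Combined standard total = 949 000; weights = 0.2386, 0.2133, 0.1864, 0.1641, 0.1977.
Pendle: 0.2386×315.6 + 0.2133×304.7 + 0.1864×279.0 + 0.1641×131.8 + 0.1977×63.6 = 226.4814 per 1 000.
Norbury: 0.2386×377.9 + 0.2133×430.2 + 0.1864×304.7 + 0.1641×129.9 + 0.1977×59.1 = 271.6997 per 1 000.
Difference = 226.4814 − 271.6997 = -45.2184.

-45.2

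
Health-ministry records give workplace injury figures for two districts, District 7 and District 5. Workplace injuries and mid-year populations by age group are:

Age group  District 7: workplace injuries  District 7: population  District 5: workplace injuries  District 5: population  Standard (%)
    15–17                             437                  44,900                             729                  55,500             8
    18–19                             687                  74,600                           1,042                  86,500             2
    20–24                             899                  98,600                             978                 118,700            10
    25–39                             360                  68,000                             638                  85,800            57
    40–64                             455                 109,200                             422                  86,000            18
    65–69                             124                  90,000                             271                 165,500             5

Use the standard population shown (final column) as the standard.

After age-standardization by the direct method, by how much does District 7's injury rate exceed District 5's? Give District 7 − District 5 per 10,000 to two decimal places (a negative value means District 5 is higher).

Age-specific rates per 10,000 for District 7: 97.33, 92.09, 91.18, 52.94, 41.67, 13.78.
For District 5: 131.35, 120.46, 82.39, 74.36, 49.07, 16.37.
Standard weights: 0.08, 0.02, 0.10, 0.57, 0.18, 0.05.
District 7: 0.0800×97.33 + 0.0200×92.09 + 0.1000×91.18 + 0.5700×52.94 + 0.1800×41.67 + 0.0500×13.78 = 57.1110 per 10,000.
District 5: 0.0800×131.35 + 0.0200×120.46 + 0.1000×82.39 + 0.5700×74.36 + 0.1800×49.07 + 0.0500×16.37 = 73.1925 per 10,000.
Difference = 57.1110 − 73.1925 = -16.0815.

-16.08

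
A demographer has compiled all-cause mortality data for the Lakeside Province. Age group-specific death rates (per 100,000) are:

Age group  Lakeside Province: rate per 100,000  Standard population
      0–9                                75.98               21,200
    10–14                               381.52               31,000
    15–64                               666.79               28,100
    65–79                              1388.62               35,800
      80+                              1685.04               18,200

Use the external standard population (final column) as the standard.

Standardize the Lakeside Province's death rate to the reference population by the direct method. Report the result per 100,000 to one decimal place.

838.1

Standard total = 134,300; weights = 0.1579, 0.2308, 0.2092, 0.2666, 0.1355.
Standardized rate: 0.1579×75.98 + 0.2308×381.52 + 0.2092×666.79 + 0.2666×1388.62 + 0.1355×1685.04 = 838.0865 per 100,000.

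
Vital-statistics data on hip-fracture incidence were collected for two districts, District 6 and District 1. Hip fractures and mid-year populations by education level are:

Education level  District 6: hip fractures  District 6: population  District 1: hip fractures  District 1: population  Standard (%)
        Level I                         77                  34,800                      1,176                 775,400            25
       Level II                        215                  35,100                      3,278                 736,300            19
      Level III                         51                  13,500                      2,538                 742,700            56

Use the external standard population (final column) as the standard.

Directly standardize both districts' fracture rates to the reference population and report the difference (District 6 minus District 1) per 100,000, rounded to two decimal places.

Education-specific rates per 100,000 for District 6: 221.26, 612.54, 377.78.
For District 1: 151.66, 445.20, 341.73.
Standard weights: 0.25, 0.19, 0.56.
District 6: 0.2500×221.26 + 0.1900×612.54 + 0.5600×377.78 = 383.2534 per 100,000.
District 1: 0.2500×151.66 + 0.1900×445.20 + 0.5600×341.73 = 313.8704 per 100,000.
Difference = 383.2534 − 313.8704 = 69.3831.

69.38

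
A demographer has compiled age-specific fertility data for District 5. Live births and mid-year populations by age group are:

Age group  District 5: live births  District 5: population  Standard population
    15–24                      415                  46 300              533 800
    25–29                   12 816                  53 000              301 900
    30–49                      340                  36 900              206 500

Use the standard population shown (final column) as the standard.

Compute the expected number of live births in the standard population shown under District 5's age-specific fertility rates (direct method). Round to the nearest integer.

Age-specific rates per 1 000 for District 5: 8.963, 241.811, 9.214.
Expected live births = Σ (standard pop × age-specific rate ÷ 1 000)
= 533 800×8.963/1 000 + 301 900×241.811/1 000 + 206 500×9.214/1 000
= 4784.60 + 73002.84 + 1902.71 = 79690.15.

79690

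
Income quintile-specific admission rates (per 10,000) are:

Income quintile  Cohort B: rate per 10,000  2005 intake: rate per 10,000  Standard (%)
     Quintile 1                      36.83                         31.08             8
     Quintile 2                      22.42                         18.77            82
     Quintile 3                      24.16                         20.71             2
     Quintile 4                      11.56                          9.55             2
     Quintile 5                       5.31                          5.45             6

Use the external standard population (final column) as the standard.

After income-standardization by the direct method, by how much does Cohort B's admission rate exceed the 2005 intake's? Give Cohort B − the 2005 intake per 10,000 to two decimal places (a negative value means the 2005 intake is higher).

Standard weights: 0.08, 0.82, 0.02, 0.02, 0.06.
Cohort B: 0.0800×36.83 + 0.8200×22.42 + 0.0200×24.16 + 0.0200×11.56 + 0.0600×5.31 = 22.3638 per 10,000.
The 2005 intake: 0.0800×31.08 + 0.8200×18.77 + 0.0200×20.71 + 0.0200×9.55 + 0.0600×5.45 = 18.8100 per 10,000.
Difference = 22.3638 − 18.8100 = 3.5538.

3.55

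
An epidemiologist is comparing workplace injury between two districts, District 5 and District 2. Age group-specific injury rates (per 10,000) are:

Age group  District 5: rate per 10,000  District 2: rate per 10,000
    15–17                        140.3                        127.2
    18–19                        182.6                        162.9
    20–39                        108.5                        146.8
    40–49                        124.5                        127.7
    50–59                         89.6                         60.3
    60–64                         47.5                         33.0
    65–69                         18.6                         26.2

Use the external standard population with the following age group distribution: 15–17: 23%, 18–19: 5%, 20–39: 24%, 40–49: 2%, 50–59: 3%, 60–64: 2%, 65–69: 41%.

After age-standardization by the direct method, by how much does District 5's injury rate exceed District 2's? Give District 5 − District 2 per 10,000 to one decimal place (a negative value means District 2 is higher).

Standard weights: 0.23, 0.05, 0.24, 0.02, 0.03, 0.02, 0.41.
District 5: 0.2300×140.3 + 0.0500×182.6 + 0.2400×108.5 + 0.0200×124.5 + 0.0300×89.6 + 0.0200×47.5 + 0.4100×18.6 = 81.1930 per 10,000.
District 2: 0.2300×127.2 + 0.0500×162.9 + 0.2400×146.8 + 0.0200×127.7 + 0.0300×60.3 + 0.0200×33.0 + 0.4100×26.2 = 88.3980 per 10,000.
Difference = 81.1930 − 88.3980 = -7.2050.

-7.2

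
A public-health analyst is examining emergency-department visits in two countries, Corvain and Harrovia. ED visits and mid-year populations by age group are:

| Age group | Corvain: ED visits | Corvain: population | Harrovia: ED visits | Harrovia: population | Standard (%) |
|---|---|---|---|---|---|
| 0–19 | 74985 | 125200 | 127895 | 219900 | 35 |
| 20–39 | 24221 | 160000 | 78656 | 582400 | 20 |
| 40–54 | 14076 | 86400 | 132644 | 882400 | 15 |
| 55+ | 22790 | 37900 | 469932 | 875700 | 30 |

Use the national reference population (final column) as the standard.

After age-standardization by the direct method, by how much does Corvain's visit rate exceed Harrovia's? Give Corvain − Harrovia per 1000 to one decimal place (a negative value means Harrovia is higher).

Age-specific rates per 1000 for Corvain: 598.922, 151.381, 162.917, 601.319.
For Harrovia: 581.605, 135.055, 150.322, 536.636.
Standard weights: 0.35, 0.20, 0.15, 0.30.
Corvain: 0.3500×598.922 + 0.2000×151.381 + 0.1500×162.917 + 0.3000×601.319 = 444.7321 per 1000.
Harrovia: 0.3500×581.605 + 0.2000×135.055 + 0.1500×150.322 + 0.3000×536.636 = 414.1119 per 1000.
Difference = 444.7321 − 414.1119 = 30.6203.

30.6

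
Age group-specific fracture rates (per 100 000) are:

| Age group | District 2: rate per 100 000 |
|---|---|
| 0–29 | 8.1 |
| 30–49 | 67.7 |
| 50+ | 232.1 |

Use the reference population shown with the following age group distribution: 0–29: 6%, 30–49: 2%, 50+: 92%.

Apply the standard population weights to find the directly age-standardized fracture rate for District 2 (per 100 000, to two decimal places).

Standard weights: 0.06, 0.02, 0.92.
Standardized rate: 0.0600×8.1 + 0.0200×67.7 + 0.9200×232.1 = 215.3720 per 100 000.

215.37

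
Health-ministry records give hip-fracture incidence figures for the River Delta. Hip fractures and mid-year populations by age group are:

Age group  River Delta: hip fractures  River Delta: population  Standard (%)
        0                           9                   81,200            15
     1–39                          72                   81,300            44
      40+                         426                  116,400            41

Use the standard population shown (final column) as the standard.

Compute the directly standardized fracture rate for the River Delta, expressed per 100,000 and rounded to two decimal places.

Age-specific rates per 100,000 for the River Delta: 11.08, 88.56, 365.98.
Standard weights: 0.15, 0.44, 0.41.
Standardized rate: 0.1500×11.08 + 0.4400×88.56 + 0.4100×365.98 = 190.6809 per 100,000.

190.68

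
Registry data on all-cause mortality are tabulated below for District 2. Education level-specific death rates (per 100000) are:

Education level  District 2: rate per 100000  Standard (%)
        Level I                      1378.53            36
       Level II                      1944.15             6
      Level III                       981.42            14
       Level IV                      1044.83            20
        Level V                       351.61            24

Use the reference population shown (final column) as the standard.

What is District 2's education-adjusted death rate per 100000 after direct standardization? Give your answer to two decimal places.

Standard weights: 0.36, 0.06, 0.14, 0.20, 0.24.
Standardized rate: 0.3600×1378.53 + 0.0600×1944.15 + 0.1400×981.42 + 0.2000×1044.83 + 0.2400×351.61 = 1043.6710 per 100000.

1043.67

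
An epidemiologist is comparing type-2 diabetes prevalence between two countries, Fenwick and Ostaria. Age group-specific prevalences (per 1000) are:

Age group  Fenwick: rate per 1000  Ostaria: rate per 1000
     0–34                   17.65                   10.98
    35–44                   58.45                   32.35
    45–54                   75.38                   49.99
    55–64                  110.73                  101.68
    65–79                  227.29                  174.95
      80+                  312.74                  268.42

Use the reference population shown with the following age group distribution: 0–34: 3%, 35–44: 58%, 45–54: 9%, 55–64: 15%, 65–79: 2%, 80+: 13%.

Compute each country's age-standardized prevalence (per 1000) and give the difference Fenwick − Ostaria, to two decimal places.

Standard weights: 0.03, 0.58, 0.09, 0.15, 0.02, 0.13.
Fenwick: 0.0300×17.65 + 0.5800×58.45 + 0.0900×75.38 + 0.1500×110.73 + 0.0200×227.29 + 0.1300×312.74 = 103.0262 per 1000.
Ostaria: 0.0300×10.98 + 0.5800×32.35 + 0.0900×49.99 + 0.1500×101.68 + 0.0200×174.95 + 0.1300×268.42 = 77.2371 per 1000.
Difference = 103.0262 − 77.2371 = 25.7891.

25.79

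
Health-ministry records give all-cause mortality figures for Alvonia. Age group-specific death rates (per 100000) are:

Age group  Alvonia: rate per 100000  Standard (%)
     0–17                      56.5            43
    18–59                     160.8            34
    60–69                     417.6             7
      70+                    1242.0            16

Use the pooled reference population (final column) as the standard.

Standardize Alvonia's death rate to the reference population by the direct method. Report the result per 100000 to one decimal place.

Standard weights: 0.43, 0.34, 0.07, 0.16.
Standardized rate: 0.4300×56.5 + 0.3400×160.8 + 0.0700×417.6 + 0.1600×1242.0 = 306.9190 per 100000.

306.9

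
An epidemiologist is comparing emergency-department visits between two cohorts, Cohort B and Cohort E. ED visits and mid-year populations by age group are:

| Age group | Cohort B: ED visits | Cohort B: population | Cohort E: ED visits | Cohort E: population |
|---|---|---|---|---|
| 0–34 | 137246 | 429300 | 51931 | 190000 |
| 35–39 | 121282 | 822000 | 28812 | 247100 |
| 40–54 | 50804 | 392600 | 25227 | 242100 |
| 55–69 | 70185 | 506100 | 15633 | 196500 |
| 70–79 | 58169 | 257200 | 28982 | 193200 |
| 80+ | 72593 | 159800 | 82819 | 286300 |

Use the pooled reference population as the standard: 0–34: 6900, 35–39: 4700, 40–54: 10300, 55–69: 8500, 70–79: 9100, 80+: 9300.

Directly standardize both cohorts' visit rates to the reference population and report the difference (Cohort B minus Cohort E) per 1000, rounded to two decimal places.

Age-specific rates per 1000 for Cohort B: 319.697, 147.545, 129.404, 138.678, 226.163, 454.274.
For Cohort E: 273.321, 116.601, 104.201, 79.557, 150.010, 289.273.
Standard total = 48800; weights = 0.1414, 0.0963, 0.2111, 0.1742, 0.1865, 0.1906.
Cohort B: 0.1414×319.697 + 0.0963×147.545 + 0.2111×129.404 + 0.1742×138.678 + 0.1865×226.163 + 0.1906×454.274 = 239.6276 per 1000.
Cohort E: 0.1414×273.321 + 0.0963×116.601 + 0.2111×104.201 + 0.1742×79.557 + 0.1865×150.010 + 0.1906×289.273 = 168.8275 per 1000.
Difference = 239.6276 − 168.8275 = 70.8001.

70.80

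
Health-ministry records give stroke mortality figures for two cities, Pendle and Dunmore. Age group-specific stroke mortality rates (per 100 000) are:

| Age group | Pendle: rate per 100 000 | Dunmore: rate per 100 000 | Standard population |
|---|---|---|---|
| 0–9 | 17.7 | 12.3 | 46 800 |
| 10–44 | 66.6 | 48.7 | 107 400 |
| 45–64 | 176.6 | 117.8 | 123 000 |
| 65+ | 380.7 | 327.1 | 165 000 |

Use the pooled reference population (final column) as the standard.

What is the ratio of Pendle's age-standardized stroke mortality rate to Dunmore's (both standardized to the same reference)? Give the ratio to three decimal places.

Standard total = 442 200; weights = 0.1058, 0.2429, 0.2782, 0.3731.
Pendle: 0.1058×17.7 + 0.2429×66.6 + 0.2782×176.6 + 0.3731×380.7 = 209.2232 per 100 000.
Dunmore: 0.1058×12.3 + 0.2429×48.7 + 0.2782×117.8 + 0.3731×327.1 = 167.9487 per 100 000.
Ratio = 209.2232 ÷ 167.9487 = 1.24576.

1.246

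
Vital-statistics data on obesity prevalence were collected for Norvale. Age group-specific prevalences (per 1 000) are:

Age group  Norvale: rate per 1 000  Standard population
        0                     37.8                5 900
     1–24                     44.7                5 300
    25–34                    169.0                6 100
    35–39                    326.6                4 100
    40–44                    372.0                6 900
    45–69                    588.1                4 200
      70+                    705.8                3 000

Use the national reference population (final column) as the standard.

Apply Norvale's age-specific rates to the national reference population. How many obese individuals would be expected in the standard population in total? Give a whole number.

Expected obese individuals = Σ (standard pop × age-specific rate ÷ 1 000)
= 5 900×37.8/1 000 + 5 300×44.7/1 000 + 6 100×169.0/1 000 + 4 100×326.6/1 000 + 6 900×372.0/1 000 + 4 200×588.1/1 000 + 3 000×705.8/1 000
= 223.02 + 236.91 + 1030.90 + 1339.06 + 2566.80 + 2470.02 + 2117.40 = 9984.11.

9984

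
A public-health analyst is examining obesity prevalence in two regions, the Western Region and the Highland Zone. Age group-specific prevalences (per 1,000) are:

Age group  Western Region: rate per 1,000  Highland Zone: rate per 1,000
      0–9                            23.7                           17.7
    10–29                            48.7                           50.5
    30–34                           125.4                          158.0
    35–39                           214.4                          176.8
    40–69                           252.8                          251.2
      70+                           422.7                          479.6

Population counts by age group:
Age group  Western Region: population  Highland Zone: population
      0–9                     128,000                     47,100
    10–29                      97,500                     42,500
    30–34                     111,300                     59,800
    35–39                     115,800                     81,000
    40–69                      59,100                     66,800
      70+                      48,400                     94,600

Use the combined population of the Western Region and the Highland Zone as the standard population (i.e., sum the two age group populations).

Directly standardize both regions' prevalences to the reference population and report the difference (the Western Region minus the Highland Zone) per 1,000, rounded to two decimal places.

Combined standard total = 951,900; weights = 0.1839, 0.1471, 0.1797, 0.2067, 0.1323, 0.1502.
The Western Region: 0.1839×23.7 + 0.1471×48.7 + 0.1797×125.4 + 0.2067×214.4 + 0.1323×252.8 + 0.1502×422.7 = 175.3245 per 1,000.
The Highland Zone: 0.1839×17.7 + 0.1471×50.5 + 0.1797×158.0 + 0.2067×176.8 + 0.1323×251.2 + 0.1502×479.6 = 180.9079 per 1,000.
Difference = 175.3245 − 180.9079 = -5.5834.

-5.58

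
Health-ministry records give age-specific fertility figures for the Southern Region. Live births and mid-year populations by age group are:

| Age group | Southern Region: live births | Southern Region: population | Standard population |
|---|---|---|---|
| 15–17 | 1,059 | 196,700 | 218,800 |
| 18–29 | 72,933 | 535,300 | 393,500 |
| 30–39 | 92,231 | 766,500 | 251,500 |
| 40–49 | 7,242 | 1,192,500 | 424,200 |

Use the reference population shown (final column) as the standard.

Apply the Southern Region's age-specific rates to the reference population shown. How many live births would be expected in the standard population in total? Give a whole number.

Age-specific rates per 1,000 for the Southern Region: 5.384, 136.247, 120.327, 6.073.
Expected live births = Σ (standard pop × age-specific rate ÷ 1,000)
= 218,800×5.384/1,000 + 393,500×136.247/1,000 + 251,500×120.327/1,000 + 424,200×6.073/1,000
= 1177.98 + 53613.18 + 30262.36 + 2576.15 = 87629.67.

87630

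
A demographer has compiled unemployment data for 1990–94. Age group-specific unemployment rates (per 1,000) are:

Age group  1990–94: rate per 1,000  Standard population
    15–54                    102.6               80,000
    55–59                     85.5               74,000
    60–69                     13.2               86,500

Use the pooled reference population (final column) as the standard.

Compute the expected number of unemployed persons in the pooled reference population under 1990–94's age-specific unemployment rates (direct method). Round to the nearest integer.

Expected unemployed persons = Σ (standard pop × age-specific rate ÷ 1,000)
= 80,000×102.6/1,000 + 74,000×85.5/1,000 + 86,500×13.2/1,000
= 8208.00 + 6327.00 + 1141.80 = 15676.80.

15677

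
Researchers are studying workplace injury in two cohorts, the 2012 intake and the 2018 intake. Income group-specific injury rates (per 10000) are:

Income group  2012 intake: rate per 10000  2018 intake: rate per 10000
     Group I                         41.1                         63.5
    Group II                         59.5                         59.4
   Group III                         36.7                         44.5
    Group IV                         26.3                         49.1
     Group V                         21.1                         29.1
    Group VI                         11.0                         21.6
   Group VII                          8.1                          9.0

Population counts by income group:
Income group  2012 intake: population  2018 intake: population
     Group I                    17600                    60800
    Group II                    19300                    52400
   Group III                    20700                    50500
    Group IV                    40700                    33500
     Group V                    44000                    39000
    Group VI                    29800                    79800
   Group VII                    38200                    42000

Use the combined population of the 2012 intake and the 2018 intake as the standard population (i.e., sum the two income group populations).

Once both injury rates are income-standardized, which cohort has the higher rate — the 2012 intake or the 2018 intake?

2018 intake

Combined standard total = 568300; weights = 0.1380, 0.1262, 0.1253, 0.1306, 0.1460, 0.1929, 0.1411.
The 2012 intake: 0.1380×41.1 + 0.1262×59.5 + 0.1253×36.7 + 0.1306×26.3 + 0.1460×21.1 + 0.1929×11.0 + 0.1411×8.1 = 27.5548 per 10000.
The 2018 intake: 0.1380×63.5 + 0.1262×59.4 + 0.1253×44.5 + 0.1306×49.1 + 0.1460×29.1 + 0.1929×21.6 + 0.1411×9.0 = 37.9262 per 10000.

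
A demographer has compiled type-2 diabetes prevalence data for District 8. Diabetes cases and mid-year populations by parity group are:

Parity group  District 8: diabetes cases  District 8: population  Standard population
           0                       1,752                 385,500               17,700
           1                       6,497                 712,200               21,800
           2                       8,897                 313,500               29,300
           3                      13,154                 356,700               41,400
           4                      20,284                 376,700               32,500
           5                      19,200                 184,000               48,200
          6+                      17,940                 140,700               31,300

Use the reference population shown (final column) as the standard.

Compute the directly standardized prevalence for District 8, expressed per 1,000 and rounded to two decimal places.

Parity-specific rates per 1,000 for District 8: 4.545, 9.122, 28.380, 36.877, 53.847, 104.348, 127.505.
Standard total = 222,200; weights = 0.0797, 0.0981, 0.1319, 0.1863, 0.1463, 0.2169, 0.1409.
Standardized rate: 0.0797×4.545 + 0.0981×9.122 + 0.1319×28.380 + 0.1863×36.877 + 0.1463×53.847 + 0.2169×104.348 + 0.1409×127.505 = 60.3422 per 1,000.

60.34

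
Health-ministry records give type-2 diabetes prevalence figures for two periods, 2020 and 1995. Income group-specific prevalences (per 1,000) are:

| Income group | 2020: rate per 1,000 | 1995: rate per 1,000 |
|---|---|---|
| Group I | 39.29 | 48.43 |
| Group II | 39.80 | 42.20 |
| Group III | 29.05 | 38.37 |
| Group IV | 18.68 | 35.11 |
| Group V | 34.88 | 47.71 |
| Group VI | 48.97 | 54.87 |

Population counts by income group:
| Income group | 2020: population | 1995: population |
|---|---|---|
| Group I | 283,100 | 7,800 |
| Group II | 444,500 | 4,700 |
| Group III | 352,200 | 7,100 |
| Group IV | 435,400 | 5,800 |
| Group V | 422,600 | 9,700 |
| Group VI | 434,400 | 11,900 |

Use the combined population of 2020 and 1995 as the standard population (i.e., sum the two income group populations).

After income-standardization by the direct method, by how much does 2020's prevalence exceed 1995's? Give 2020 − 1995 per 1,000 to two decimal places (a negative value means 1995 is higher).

-9.31

Combined standard total = 2,419,200; weights = 0.1202, 0.1857, 0.1485, 0.1824, 0.1787, 0.1845.
2020: 0.1202×39.29 + 0.1857×39.80 + 0.1485×29.05 + 0.1824×18.68 + 0.1787×34.88 + 0.1845×48.97 = 35.1029 per 1,000.
1995: 0.1202×48.43 + 0.1857×42.20 + 0.1485×38.37 + 0.1824×35.11 + 0.1787×47.71 + 0.1845×54.87 = 44.4093 per 1,000.
Difference = 35.1029 − 44.4093 = -9.3064.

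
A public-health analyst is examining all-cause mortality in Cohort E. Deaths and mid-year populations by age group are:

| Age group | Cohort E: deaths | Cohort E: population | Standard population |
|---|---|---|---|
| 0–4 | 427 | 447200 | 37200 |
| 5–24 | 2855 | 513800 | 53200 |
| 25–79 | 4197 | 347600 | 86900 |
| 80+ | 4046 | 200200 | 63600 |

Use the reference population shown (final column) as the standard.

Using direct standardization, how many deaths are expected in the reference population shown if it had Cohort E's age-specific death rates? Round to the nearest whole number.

2666

Age-specific rates per 100000 for Cohort E: 95.48, 555.66, 1207.42, 2020.98.
Expected deaths = Σ (standard pop × age-specific rate ÷ 100000)
= 37200×95.48/100000 + 53200×555.66/100000 + 86900×1207.42/100000 + 63600×2020.98/100000
= 35.52 + 295.61 + 1049.25 + 1285.34 = 2665.73.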